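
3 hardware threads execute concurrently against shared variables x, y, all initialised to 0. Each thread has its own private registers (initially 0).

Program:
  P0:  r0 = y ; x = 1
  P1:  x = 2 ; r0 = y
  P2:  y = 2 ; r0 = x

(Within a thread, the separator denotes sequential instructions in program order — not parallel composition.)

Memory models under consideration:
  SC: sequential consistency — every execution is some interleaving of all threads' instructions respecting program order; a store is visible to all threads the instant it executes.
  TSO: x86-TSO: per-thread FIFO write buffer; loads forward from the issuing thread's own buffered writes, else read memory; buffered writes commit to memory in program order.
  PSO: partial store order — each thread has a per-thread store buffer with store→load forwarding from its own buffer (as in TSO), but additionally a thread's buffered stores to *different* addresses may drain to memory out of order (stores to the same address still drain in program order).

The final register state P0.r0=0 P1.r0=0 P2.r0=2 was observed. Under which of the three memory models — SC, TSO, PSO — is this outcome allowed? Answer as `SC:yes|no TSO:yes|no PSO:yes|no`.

SC:yes TSO:yes PSO:yes

outcome vector order: (P0.r0,P1.r0,P2.r0)
SC: 10 outcomes — {(0,0,1); (0,0,2); (0,2,0); (0,2,1); (0,2,2); (2,0,1); (2,0,2); (2,2,0); (2,2,1); (2,2,2)}
TSO: 12 outcomes — {(0,0,0); (0,0,1); (0,0,2); (0,2,0); (0,2,1); (0,2,2); (2,0,0); (2,0,1); (2,0,2); (2,2,0); (2,2,1); (2,2,2)}
PSO: 12 outcomes — {(0,0,0); (0,0,1); (0,0,2); (0,2,0); (0,2,1); (0,2,2); (2,0,0); (2,0,1); (2,0,2); (2,2,0); (2,2,1); (2,2,2)}
target (0,0,2) ∈ {SC,TSO,PSO}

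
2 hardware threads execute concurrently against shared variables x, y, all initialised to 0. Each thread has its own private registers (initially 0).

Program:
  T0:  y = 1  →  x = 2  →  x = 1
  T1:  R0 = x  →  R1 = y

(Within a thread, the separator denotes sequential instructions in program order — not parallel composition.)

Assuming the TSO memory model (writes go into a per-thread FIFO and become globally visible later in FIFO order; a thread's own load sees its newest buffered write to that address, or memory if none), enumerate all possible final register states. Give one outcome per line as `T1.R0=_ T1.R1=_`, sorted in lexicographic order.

T1.R0=0 T1.R1=0
T1.R0=0 T1.R1=1
T1.R0=1 T1.R1=1
T1.R0=2 T1.R1=1

outcome vector order: (T1.R0,T1.R1)
|TSO outcomes| = 4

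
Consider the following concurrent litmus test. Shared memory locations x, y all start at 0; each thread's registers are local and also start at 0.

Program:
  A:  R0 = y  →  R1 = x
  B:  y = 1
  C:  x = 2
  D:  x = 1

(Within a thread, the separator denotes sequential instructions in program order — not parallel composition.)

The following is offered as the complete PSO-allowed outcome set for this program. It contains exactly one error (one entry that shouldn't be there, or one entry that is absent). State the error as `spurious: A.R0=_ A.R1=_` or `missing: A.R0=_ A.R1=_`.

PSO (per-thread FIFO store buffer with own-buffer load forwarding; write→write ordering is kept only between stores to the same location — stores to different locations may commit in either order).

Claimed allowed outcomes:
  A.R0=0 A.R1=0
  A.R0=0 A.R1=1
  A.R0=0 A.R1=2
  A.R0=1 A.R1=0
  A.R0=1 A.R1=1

missing: A.R0=1 A.R1=2

outcome vector order: (A.R0,A.R1)
PSO: 6 outcomes — {0/0 0/1 0/2 1/0 1/1 1/2}
PSO∖claimed = {1/2}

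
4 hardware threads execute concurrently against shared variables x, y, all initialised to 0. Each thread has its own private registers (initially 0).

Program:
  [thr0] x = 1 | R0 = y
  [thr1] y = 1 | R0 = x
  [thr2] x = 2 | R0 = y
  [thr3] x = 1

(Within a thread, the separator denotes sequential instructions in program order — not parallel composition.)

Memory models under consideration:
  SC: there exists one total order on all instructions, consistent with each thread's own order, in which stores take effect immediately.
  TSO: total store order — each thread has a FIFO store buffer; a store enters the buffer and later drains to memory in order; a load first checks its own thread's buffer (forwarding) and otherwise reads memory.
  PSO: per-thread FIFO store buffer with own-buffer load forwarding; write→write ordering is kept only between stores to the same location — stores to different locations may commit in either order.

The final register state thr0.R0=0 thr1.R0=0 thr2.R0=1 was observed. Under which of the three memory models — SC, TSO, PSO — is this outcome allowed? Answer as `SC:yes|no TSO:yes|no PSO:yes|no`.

outcome vector order: (thr0.R0,thr1.R0,thr2.R0)
under SC → 0/1/0, 0/1/1, 0/2/0, 0/2/1, 1/0/1, 1/1/0, 1/1/1, 1/2/0, 1/2/1
under TSO → 0/0/0, 0/0/1, 0/1/0, 0/1/1, 0/2/0, 0/2/1, 1/0/0, 1/0/1, 1/1/0, 1/1/1, 1/2/0, 1/2/1
under PSO → 0/0/0, 0/0/1, 0/1/0, 0/1/1, 0/2/0, 0/2/1, 1/0/0, 1/0/1, 1/1/0, 1/1/1, 1/2/0, 1/2/1
target 0/0/1 ∈ {TSO,PSO}

SC:no TSO:yes PSO:yes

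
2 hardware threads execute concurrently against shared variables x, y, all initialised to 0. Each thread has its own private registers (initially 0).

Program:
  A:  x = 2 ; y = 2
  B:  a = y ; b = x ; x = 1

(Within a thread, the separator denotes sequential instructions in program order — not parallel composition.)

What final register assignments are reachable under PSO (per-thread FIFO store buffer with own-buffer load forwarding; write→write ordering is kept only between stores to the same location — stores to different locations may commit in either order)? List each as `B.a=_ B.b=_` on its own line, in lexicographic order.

B.a=0 B.b=0
B.a=0 B.b=2
B.a=2 B.b=0
B.a=2 B.b=2

outcome vector order: (B.a,B.b)
|PSO outcomes| = 4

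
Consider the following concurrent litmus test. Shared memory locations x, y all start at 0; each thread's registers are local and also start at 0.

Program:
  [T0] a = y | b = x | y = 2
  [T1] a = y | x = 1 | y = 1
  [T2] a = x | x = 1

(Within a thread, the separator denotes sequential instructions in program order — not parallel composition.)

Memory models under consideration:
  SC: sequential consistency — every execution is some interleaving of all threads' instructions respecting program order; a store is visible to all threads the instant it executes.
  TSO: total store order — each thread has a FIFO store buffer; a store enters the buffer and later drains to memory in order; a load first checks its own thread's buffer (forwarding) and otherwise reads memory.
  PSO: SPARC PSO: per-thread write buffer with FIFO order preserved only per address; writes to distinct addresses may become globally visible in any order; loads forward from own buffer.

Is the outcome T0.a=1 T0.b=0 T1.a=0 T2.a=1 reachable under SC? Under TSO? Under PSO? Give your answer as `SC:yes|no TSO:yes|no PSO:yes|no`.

outcome vector order: (T0.a,T0.b,T1.a,T2.a)
under SC → 0000, 0001, 0020, 0021, 0100, 0101, 0120, 1100, 1101
under TSO → 0000, 0001, 0020, 0021, 0100, 0101, 0120, 1100, 1101
under PSO → 0000, 0001, 0020, 0021, 0100, 0101, 0120, 1000, 1001, 1100, 1101
target 1001 ∈ {PSO}

SC:no TSO:no PSO:yes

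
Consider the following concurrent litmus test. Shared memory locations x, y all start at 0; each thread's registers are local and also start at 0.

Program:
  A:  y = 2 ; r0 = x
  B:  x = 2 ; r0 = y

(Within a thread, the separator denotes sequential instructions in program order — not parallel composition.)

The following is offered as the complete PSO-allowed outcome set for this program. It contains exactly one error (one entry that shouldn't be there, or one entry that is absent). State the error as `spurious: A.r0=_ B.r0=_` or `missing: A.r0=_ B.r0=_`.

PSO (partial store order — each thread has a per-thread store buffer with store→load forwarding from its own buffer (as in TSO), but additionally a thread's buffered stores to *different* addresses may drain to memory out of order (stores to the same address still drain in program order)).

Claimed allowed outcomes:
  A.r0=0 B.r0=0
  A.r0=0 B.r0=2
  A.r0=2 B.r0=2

missing: A.r0=2 B.r0=0

outcome vector order: (A.r0,B.r0)
PSO (4): (0,0); (0,2); (2,0); (2,2)
PSO∖claimed = {(2,0)}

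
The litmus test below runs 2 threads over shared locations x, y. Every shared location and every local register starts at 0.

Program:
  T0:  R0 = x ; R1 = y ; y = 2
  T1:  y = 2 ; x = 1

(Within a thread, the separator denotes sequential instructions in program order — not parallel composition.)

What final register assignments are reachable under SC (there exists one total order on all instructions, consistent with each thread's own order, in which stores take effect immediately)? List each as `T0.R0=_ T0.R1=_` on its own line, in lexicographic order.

outcome vector order: (T0.R0,T0.R1)
|SC outcomes| = 3

T0.R0=0 T0.R1=0
T0.R0=0 T0.R1=2
T0.R0=1 T0.R1=2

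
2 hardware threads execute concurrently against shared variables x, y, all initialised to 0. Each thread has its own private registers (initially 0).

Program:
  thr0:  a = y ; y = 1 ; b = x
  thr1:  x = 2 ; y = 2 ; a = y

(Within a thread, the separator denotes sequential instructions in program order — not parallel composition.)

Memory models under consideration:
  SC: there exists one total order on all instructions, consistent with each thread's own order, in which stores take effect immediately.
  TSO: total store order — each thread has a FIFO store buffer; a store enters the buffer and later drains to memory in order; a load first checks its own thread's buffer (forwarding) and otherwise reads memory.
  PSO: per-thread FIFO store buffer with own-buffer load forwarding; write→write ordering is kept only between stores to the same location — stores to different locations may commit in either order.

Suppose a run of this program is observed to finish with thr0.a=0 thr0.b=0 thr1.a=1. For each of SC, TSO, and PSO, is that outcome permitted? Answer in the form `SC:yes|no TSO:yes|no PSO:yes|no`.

outcome vector order: (thr0.a,thr0.b,thr1.a)
[SC] allowed = {(0,0,2), (0,2,1), (0,2,2), (2,2,1), (2,2,2)}
[TSO] allowed = {(0,0,1), (0,0,2), (0,2,1), (0,2,2), (2,2,1), (2,2,2)}
[PSO] allowed = {(0,0,1), (0,0,2), (0,2,1), (0,2,2), (2,0,1), (2,0,2), (2,2,1), (2,2,2)}
target (0,0,1) ∈ {TSO,PSO}

SC:no TSO:yes PSO:yes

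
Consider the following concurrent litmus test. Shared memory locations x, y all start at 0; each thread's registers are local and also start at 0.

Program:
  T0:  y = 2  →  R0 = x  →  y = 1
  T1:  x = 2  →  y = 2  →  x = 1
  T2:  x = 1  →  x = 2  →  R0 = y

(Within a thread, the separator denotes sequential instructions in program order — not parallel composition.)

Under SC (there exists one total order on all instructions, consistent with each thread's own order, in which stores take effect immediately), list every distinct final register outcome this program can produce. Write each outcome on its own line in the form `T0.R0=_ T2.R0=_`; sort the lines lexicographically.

T0.R0=0 T2.R0=1
T0.R0=0 T2.R0=2
T0.R0=1 T2.R0=0
T0.R0=1 T2.R0=1
T0.R0=1 T2.R0=2
T0.R0=2 T2.R0=0
T0.R0=2 T2.R0=1
T0.R0=2 T2.R0=2

outcome vector order: (T0.R0,T2.R0)
|SC outcomes| = 8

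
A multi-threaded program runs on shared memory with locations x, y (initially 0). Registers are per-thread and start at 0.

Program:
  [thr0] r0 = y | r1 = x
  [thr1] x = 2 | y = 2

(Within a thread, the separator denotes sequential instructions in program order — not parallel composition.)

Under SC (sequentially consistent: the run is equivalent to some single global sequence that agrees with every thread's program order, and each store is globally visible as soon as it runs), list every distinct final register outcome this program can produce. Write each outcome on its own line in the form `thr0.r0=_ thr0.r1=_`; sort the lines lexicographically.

outcome vector order: (thr0.r0,thr0.r1)
|SC outcomes| = 3

thr0.r0=0 thr0.r1=0
thr0.r0=0 thr0.r1=2
thr0.r0=2 thr0.r1=2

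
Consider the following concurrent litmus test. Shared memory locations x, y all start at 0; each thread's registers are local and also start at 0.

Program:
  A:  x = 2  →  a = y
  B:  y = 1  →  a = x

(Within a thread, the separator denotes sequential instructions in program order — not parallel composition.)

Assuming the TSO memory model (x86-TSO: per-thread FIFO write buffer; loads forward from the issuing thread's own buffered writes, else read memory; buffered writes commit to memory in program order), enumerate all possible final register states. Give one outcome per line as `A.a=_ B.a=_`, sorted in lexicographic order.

A.a=0 B.a=0
A.a=0 B.a=2
A.a=1 B.a=0
A.a=1 B.a=2

outcome vector order: (A.a,B.a)
|TSO outcomes| = 4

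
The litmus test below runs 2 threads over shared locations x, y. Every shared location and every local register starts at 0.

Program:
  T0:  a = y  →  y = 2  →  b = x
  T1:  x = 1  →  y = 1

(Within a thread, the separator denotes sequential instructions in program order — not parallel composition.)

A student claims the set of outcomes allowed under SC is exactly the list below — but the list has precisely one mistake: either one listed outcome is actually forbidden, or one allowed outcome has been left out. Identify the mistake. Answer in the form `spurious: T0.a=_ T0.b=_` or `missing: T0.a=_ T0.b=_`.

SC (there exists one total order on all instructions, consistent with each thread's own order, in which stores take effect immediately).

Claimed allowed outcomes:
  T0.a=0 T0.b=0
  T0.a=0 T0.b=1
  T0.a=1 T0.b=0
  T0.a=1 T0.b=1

spurious: T0.a=1 T0.b=0

outcome vector order: (T0.a,T0.b)
SC (3): 0/0; 0/1; 1/1
claimed∖SC = {1/0}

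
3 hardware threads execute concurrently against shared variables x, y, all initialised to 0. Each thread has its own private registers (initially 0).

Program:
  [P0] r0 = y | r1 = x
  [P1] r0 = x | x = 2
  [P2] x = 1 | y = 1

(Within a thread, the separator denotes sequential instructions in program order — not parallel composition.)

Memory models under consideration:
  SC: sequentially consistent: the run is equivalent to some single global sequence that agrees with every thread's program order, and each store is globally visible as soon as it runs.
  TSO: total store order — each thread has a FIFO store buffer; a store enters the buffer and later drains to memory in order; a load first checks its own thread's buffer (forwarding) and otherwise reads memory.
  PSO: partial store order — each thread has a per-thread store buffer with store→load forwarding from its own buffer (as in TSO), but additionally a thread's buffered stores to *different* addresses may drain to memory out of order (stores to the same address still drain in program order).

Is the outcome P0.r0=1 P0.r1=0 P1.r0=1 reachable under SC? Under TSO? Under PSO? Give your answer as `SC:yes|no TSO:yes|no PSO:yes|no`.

SC:no TSO:no PSO:yes

outcome vector order: (P0.r0,P0.r1,P1.r0)
SC (10): 0/0/0; 0/0/1; 0/1/0; 0/1/1; 0/2/0; 0/2/1; 1/1/0; 1/1/1; 1/2/0; 1/2/1
TSO (10): 0/0/0; 0/0/1; 0/1/0; 0/1/1; 0/2/0; 0/2/1; 1/1/0; 1/1/1; 1/2/0; 1/2/1
PSO (12): 0/0/0; 0/0/1; 0/1/0; 0/1/1; 0/2/0; 0/2/1; 1/0/0; 1/0/1; 1/1/0; 1/1/1; 1/2/0; 1/2/1
target 1/0/1 ∈ {PSO}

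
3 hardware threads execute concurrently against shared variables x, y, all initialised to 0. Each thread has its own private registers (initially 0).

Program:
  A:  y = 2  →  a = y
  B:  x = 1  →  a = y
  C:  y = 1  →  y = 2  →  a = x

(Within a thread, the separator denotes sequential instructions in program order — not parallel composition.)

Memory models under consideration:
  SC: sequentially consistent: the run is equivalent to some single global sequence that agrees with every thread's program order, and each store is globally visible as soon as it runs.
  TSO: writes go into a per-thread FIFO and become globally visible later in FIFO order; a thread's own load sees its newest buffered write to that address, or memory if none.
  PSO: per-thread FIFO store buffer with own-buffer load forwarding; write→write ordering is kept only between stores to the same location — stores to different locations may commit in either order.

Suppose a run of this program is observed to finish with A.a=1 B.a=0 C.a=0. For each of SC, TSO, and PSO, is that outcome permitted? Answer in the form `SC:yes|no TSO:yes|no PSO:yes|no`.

outcome vector order: (A.a,B.a,C.a)
SC: 8 outcomes — {(1,0,1) (1,1,1) (1,2,0) (1,2,1) (2,0,1) (2,1,1) (2,2,0) (2,2,1)}
TSO: 12 outcomes — {(1,0,0) (1,0,1) (1,1,0) (1,1,1) (1,2,0) (1,2,1) (2,0,0) (2,0,1) (2,1,0) (2,1,1) (2,2,0) (2,2,1)}
PSO: 12 outcomes — {(1,0,0) (1,0,1) (1,1,0) (1,1,1) (1,2,0) (1,2,1) (2,0,0) (2,0,1) (2,1,0) (2,1,1) (2,2,0) (2,2,1)}
target (1,0,0) ∈ {TSO,PSO}

SC:no TSO:yes PSO:yes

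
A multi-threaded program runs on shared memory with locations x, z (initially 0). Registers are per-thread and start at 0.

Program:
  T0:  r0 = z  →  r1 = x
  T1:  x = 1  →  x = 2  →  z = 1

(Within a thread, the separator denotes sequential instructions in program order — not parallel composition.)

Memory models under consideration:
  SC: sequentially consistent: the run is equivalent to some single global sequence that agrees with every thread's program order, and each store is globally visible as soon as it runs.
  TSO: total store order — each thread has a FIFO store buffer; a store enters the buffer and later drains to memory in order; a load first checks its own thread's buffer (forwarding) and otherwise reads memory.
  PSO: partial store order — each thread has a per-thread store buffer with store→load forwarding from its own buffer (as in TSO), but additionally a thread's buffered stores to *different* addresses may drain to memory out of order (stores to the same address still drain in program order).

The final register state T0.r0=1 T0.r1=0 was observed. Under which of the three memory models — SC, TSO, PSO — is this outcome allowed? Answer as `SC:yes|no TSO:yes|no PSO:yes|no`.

outcome vector order: (T0.r0,T0.r1)
SC (4): 00 01 02 12
TSO (4): 00 01 02 12
PSO (6): 00 01 02 10 11 12
target 10 ∈ {PSO}

SC:no TSO:no PSO:yes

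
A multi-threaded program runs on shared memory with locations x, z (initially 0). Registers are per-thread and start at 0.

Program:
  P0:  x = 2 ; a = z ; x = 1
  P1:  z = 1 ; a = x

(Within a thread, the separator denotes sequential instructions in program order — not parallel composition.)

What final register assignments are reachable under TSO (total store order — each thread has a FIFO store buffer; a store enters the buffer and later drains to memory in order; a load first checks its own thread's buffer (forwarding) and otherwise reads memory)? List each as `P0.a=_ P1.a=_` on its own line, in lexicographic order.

outcome vector order: (P0.a,P1.a)
|TSO outcomes| = 6

P0.a=0 P1.a=0
P0.a=0 P1.a=1
P0.a=0 P1.a=2
P0.a=1 P1.a=0
P0.a=1 P1.a=1
P0.a=1 P1.a=2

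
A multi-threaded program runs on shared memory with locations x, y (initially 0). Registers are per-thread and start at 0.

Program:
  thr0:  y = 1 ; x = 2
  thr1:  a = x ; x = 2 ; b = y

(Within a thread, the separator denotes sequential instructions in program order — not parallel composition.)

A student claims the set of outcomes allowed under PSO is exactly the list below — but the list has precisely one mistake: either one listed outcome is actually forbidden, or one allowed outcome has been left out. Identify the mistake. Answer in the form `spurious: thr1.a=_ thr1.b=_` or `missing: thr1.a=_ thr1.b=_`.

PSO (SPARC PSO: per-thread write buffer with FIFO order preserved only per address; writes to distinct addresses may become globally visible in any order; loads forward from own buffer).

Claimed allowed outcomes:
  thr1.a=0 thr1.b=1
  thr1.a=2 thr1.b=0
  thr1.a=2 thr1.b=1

missing: thr1.a=0 thr1.b=0

outcome vector order: (thr1.a,thr1.b)
PSO: 4 outcomes — {00 01 20 21}
PSO∖claimed = {00}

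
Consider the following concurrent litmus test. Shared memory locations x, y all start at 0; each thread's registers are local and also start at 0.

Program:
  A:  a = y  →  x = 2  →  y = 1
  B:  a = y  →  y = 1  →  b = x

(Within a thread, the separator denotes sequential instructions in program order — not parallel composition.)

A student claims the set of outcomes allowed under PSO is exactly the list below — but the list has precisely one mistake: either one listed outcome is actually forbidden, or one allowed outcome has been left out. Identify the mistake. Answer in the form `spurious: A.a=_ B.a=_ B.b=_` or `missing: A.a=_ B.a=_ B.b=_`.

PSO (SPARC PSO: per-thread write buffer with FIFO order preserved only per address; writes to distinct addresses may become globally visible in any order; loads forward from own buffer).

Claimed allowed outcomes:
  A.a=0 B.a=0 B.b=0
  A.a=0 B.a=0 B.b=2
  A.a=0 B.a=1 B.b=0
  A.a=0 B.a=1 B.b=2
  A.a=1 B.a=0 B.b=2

missing: A.a=1 B.a=0 B.b=0

outcome vector order: (A.a,B.a,B.b)
PSO (6): 000; 002; 010; 012; 100; 102
PSO∖claimed = {100}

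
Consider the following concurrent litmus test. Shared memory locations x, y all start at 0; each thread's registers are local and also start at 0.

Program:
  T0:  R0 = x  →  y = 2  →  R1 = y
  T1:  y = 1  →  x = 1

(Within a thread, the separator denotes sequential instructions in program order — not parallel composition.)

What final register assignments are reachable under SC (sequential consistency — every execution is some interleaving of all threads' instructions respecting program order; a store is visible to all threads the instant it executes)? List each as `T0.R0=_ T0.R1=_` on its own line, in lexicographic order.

T0.R0=0 T0.R1=1
T0.R0=0 T0.R1=2
T0.R0=1 T0.R1=2

outcome vector order: (T0.R0,T0.R1)
|SC outcomes| = 3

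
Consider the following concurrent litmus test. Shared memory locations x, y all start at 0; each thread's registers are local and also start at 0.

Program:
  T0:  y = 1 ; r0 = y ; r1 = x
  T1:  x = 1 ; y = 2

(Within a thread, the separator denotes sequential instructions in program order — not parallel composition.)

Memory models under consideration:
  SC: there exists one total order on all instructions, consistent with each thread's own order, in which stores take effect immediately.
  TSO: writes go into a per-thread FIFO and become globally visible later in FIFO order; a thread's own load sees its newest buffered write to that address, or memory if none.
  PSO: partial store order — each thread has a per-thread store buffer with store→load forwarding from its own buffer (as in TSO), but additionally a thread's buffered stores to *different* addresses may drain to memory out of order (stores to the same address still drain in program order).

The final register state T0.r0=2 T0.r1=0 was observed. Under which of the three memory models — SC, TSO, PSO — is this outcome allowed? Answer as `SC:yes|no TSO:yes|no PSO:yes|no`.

outcome vector order: (T0.r0,T0.r1)
SC (3): <1 0>; <1 1>; <2 1>
TSO (3): <1 0>; <1 1>; <2 1>
PSO (4): <1 0>; <1 1>; <2 0>; <2 1>
target <2 0> ∈ {PSO}

SC:no TSO:no PSO:yes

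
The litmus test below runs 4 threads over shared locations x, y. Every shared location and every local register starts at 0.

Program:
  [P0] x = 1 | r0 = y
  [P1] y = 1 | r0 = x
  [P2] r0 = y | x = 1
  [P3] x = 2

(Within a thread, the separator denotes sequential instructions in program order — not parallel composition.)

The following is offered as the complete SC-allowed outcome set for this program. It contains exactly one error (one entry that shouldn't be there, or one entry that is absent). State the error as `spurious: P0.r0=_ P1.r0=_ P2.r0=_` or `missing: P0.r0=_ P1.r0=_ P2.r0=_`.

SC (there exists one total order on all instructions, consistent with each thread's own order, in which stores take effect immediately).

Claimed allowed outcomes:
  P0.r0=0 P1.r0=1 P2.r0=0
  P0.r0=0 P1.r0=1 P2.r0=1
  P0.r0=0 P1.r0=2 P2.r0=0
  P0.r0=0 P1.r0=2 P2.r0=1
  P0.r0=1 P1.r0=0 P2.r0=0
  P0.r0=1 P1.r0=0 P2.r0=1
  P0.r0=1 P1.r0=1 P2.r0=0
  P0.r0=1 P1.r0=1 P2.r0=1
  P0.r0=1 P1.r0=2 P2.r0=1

missing: P0.r0=1 P1.r0=2 P2.r0=0

outcome vector order: (P0.r0,P1.r0,P2.r0)
under SC → 010; 011; 020; 021; 100; 101; 110; 111; 120; 121
SC∖claimed = {120}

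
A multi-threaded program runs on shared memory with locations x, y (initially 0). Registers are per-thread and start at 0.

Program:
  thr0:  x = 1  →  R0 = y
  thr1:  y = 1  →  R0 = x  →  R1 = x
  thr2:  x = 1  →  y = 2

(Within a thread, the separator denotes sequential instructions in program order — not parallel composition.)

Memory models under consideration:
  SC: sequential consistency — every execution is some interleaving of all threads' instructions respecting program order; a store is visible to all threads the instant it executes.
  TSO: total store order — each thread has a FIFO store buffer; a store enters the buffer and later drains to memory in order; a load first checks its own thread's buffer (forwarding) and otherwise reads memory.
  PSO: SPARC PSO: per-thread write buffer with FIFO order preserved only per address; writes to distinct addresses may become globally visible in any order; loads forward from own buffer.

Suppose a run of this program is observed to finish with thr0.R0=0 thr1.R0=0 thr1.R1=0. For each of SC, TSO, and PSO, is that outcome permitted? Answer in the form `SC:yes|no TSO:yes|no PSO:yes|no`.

outcome vector order: (thr0.R0,thr1.R0,thr1.R1)
[SC] allowed = {0/1/1, 1/0/0, 1/0/1, 1/1/1, 2/0/0, 2/0/1, 2/1/1}
[TSO] allowed = {0/0/0, 0/0/1, 0/1/1, 1/0/0, 1/0/1, 1/1/1, 2/0/0, 2/0/1, 2/1/1}
[PSO] allowed = {0/0/0, 0/0/1, 0/1/1, 1/0/0, 1/0/1, 1/1/1, 2/0/0, 2/0/1, 2/1/1}
target 0/0/0 ∈ {TSO,PSO}

SC:no TSO:yes PSO:yes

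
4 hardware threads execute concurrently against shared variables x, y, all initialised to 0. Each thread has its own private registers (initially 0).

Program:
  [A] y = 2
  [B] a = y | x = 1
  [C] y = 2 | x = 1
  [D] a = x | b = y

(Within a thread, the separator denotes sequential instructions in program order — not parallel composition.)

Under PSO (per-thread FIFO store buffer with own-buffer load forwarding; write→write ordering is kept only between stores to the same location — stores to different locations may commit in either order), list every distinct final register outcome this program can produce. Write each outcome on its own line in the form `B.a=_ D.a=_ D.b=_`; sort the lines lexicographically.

outcome vector order: (B.a,D.a,D.b)
|PSO outcomes| = 8

B.a=0 D.a=0 D.b=0
B.a=0 D.a=0 D.b=2
B.a=0 D.a=1 D.b=0
B.a=0 D.a=1 D.b=2
B.a=2 D.a=0 D.b=0
B.a=2 D.a=0 D.b=2
B.a=2 D.a=1 D.b=0
B.a=2 D.a=1 D.b=2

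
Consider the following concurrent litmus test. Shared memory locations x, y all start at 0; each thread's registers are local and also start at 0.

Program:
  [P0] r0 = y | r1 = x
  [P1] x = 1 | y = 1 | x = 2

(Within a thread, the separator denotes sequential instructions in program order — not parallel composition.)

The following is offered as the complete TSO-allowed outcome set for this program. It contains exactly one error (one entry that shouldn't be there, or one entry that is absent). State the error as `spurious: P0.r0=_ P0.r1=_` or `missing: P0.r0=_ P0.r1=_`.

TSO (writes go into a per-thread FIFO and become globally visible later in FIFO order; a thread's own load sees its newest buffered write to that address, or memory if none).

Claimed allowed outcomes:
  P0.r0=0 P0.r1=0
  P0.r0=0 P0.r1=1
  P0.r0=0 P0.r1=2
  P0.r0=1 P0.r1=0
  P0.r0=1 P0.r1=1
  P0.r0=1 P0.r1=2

spurious: P0.r0=1 P0.r1=0

outcome vector order: (P0.r0,P0.r1)
under TSO → (0,0) (0,1) (0,2) (1,1) (1,2)
claimed∖TSO = {(1,0)}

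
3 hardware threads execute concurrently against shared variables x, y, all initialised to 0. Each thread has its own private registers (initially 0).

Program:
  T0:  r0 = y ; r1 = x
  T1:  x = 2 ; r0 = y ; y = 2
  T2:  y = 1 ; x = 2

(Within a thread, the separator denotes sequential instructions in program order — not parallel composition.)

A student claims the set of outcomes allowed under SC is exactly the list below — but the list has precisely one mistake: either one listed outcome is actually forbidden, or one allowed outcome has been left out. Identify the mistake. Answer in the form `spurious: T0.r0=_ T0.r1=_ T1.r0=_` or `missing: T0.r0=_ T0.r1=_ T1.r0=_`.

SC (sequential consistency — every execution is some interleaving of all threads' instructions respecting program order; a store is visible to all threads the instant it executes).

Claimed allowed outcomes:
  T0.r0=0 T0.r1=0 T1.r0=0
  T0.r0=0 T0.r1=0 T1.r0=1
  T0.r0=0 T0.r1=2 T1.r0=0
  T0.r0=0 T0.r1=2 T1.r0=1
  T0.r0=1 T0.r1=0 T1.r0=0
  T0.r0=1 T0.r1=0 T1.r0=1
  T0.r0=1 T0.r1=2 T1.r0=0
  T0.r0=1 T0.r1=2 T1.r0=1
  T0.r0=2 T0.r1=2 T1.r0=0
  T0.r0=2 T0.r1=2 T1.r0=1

outcome vector order: (T0.r0,T0.r1,T1.r0)
SC: 9 outcomes — {000; 001; 020; 021; 101; 120; 121; 220; 221}
claimed∖SC = {100}

spurious: T0.r0=1 T0.r1=0 T1.r0=0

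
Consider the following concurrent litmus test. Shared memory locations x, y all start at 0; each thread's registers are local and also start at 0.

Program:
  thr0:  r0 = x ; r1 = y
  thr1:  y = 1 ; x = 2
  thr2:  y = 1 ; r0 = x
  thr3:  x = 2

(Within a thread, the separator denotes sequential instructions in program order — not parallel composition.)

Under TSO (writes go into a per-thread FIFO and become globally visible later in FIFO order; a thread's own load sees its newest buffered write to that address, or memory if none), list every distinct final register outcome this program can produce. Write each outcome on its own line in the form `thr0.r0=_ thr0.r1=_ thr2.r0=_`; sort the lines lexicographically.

thr0.r0=0 thr0.r1=0 thr2.r0=0
thr0.r0=0 thr0.r1=0 thr2.r0=2
thr0.r0=0 thr0.r1=1 thr2.r0=0
thr0.r0=0 thr0.r1=1 thr2.r0=2
thr0.r0=2 thr0.r1=0 thr2.r0=0
thr0.r0=2 thr0.r1=0 thr2.r0=2
thr0.r0=2 thr0.r1=1 thr2.r0=0
thr0.r0=2 thr0.r1=1 thr2.r0=2

outcome vector order: (thr0.r0,thr0.r1,thr2.r0)
|TSO outcomes| = 8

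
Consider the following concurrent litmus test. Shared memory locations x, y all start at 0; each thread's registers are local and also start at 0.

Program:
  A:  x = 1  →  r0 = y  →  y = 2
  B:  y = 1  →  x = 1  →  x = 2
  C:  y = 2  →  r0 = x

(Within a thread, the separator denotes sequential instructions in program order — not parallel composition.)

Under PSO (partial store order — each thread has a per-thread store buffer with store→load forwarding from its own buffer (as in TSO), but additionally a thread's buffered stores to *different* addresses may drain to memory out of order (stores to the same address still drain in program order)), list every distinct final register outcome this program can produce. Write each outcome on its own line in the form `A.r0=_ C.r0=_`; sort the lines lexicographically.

A.r0=0 C.r0=0
A.r0=0 C.r0=1
A.r0=0 C.r0=2
A.r0=1 C.r0=0
A.r0=1 C.r0=1
A.r0=1 C.r0=2
A.r0=2 C.r0=0
A.r0=2 C.r0=1
A.r0=2 C.r0=2

outcome vector order: (A.r0,C.r0)
|PSO outcomes| = 9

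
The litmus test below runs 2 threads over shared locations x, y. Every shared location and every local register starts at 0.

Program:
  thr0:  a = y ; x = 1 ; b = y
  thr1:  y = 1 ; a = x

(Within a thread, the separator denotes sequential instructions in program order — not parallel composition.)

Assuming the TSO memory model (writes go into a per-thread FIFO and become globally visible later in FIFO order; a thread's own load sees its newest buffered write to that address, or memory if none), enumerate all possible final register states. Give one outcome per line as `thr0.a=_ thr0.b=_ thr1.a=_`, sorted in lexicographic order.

thr0.a=0 thr0.b=0 thr1.a=0
thr0.a=0 thr0.b=0 thr1.a=1
thr0.a=0 thr0.b=1 thr1.a=0
thr0.a=0 thr0.b=1 thr1.a=1
thr0.a=1 thr0.b=1 thr1.a=0
thr0.a=1 thr0.b=1 thr1.a=1

outcome vector order: (thr0.a,thr0.b,thr1.a)
|TSO outcomes| = 6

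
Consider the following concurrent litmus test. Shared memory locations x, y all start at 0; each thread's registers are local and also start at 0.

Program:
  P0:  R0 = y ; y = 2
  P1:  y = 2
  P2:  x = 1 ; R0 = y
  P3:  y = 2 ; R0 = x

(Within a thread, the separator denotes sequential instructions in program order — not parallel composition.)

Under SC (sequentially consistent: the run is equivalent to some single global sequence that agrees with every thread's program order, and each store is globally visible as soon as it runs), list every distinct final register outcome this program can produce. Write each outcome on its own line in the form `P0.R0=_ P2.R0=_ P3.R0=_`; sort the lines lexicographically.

P0.R0=0 P2.R0=0 P3.R0=1
P0.R0=0 P2.R0=2 P3.R0=0
P0.R0=0 P2.R0=2 P3.R0=1
P0.R0=2 P2.R0=0 P3.R0=1
P0.R0=2 P2.R0=2 P3.R0=0
P0.R0=2 P2.R0=2 P3.R0=1

outcome vector order: (P0.R0,P2.R0,P3.R0)
|SC outcomes| = 6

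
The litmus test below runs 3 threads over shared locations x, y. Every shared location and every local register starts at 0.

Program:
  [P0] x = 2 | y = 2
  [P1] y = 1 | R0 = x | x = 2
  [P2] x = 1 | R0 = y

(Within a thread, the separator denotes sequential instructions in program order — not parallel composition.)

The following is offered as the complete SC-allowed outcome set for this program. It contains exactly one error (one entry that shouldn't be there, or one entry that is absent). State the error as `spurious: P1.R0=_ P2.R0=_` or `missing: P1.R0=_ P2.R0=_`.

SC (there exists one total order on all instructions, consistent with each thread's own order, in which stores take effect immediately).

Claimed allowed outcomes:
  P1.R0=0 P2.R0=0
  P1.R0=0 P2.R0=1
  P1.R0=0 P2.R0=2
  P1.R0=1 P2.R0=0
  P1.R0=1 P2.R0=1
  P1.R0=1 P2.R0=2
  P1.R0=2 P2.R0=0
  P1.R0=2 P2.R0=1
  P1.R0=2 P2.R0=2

spurious: P1.R0=0 P2.R0=0

outcome vector order: (P1.R0,P2.R0)
under SC → (0,1), (0,2), (1,0), (1,1), (1,2), (2,0), (2,1), (2,2)
claimed∖SC = {(0,0)}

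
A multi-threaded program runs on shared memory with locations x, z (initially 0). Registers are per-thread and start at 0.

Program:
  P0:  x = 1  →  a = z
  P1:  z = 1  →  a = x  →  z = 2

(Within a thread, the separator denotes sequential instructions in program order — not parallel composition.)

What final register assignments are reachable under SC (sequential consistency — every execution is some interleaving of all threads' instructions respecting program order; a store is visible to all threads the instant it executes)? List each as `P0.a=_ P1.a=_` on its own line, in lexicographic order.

P0.a=0 P1.a=1
P0.a=1 P1.a=0
P0.a=1 P1.a=1
P0.a=2 P1.a=0
P0.a=2 P1.a=1

outcome vector order: (P0.a,P1.a)
|SC outcomes| = 5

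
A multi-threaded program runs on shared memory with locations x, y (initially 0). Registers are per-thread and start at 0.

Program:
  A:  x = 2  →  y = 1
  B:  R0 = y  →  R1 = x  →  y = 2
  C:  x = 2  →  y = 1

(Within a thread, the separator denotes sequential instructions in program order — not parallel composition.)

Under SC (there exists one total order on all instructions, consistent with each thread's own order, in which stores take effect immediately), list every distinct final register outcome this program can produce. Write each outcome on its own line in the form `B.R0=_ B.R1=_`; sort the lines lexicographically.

outcome vector order: (B.R0,B.R1)
|SC outcomes| = 3

B.R0=0 B.R1=0
B.R0=0 B.R1=2
B.R0=1 B.R1=2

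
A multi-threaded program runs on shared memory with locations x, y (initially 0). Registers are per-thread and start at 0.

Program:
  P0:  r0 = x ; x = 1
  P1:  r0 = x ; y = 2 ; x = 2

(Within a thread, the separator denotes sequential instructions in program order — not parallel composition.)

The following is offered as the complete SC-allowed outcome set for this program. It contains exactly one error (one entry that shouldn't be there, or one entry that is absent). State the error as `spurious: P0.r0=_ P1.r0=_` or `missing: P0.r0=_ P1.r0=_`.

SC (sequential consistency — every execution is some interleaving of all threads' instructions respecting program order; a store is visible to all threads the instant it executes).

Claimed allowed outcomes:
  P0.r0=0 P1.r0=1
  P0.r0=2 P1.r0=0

outcome vector order: (P0.r0,P1.r0)
[SC] allowed = {(0,0) (0,1) (2,0)}
SC∖claimed = {(0,0)}

missing: P0.r0=0 P1.r0=0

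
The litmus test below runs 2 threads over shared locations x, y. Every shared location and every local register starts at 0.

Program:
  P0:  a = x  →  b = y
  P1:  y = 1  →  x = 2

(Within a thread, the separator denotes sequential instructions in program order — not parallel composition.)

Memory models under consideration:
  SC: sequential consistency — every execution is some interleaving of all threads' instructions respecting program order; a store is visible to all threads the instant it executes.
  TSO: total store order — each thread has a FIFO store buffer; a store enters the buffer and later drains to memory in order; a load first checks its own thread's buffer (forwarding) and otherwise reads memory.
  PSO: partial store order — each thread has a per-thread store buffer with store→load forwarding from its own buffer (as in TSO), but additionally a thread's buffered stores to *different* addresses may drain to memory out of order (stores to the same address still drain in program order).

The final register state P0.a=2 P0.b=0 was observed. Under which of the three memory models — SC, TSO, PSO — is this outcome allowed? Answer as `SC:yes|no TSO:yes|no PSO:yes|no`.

SC:no TSO:no PSO:yes

outcome vector order: (P0.a,P0.b)
SC: 3 outcomes — {00, 01, 21}
TSO: 3 outcomes — {00, 01, 21}
PSO: 4 outcomes — {00, 01, 20, 21}
target 20 ∈ {PSO}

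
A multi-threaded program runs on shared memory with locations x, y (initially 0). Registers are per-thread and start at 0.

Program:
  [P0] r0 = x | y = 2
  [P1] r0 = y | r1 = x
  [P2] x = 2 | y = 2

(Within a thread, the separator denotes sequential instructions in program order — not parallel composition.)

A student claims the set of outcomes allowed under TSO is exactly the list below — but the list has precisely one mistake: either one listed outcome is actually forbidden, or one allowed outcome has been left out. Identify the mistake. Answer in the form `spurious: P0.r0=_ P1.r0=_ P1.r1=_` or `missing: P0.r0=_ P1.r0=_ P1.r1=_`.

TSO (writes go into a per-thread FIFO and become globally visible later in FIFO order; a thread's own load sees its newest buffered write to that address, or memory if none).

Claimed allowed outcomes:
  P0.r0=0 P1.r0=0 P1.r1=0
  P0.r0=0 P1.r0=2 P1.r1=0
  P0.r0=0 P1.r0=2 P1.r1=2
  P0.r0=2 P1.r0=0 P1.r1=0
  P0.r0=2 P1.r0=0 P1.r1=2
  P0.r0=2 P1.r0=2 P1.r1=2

missing: P0.r0=0 P1.r0=0 P1.r1=2

outcome vector order: (P0.r0,P1.r0,P1.r1)
TSO: 7 outcomes — {<0 0 0>, <0 0 2>, <0 2 0>, <0 2 2>, <2 0 0>, <2 0 2>, <2 2 2>}
TSO∖claimed = {<0 0 2>}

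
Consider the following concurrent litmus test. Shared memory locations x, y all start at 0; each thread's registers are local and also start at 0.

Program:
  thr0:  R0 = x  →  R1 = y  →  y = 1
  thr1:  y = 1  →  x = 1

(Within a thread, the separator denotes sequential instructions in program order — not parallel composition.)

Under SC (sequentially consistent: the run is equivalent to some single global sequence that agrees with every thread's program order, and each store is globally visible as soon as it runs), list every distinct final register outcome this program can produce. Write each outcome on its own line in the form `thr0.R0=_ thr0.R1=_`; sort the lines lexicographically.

thr0.R0=0 thr0.R1=0
thr0.R0=0 thr0.R1=1
thr0.R0=1 thr0.R1=1

outcome vector order: (thr0.R0,thr0.R1)
|SC outcomes| = 3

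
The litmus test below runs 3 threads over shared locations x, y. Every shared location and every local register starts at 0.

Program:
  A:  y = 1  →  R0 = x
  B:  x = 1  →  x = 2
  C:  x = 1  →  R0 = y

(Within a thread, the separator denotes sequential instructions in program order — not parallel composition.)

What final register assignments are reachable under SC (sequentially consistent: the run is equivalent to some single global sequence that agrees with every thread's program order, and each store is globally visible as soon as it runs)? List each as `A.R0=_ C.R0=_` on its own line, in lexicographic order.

A.R0=0 C.R0=1
A.R0=1 C.R0=0
A.R0=1 C.R0=1
A.R0=2 C.R0=0
A.R0=2 C.R0=1

outcome vector order: (A.R0,C.R0)
|SC outcomes| = 5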